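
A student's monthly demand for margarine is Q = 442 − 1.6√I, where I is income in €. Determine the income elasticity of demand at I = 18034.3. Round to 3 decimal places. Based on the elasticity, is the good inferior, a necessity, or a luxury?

At I = 18034.3: Q = 227.133.
dQ/dI = -1.6/(2√I) = -0.00595717 at this income.
η = (dQ/dI)·(I/Q) = -0.00595717 × (18034.3/227.133) = -0.473.
Since η < 0, the good is an inferior good.

-0.473 (inferior good)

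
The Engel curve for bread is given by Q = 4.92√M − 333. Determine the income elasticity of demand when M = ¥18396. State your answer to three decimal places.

At M = 18396: Q = 334.309.
dQ/dM = 4.92/(2√M) = 0.0181373 at this income.
η = (dQ/dM)·(M/Q) = 0.0181373 × (18396/334.309) = 0.998.

0.998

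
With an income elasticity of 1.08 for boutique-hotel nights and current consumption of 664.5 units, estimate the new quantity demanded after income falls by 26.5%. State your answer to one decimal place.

474.3

%ΔQ ≈ η × %ΔI = 1.08 × (-26.5%) = -28.62%.
New Q ≈ 664.5 × (1 − 0.2862) = 474.3.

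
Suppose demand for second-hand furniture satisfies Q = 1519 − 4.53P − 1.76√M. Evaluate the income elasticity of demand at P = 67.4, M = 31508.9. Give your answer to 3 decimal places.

At P = 67.4, M = 31508.9: Q = 901.265.
Holding P constant, ∂Q/∂M = -1.76/(2√M) = -0.00495754.
η_M = (∂Q/∂M)·(M/Q) = -0.00495754 × (31508.9/901.265) = -0.173.

-0.173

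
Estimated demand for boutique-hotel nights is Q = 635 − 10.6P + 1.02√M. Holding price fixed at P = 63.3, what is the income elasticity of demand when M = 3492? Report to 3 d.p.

At P = 63.3, M = 3492: Q = 24.295.
Holding P constant, ∂Q/∂M = 1.02/(2√M) = 0.00863044.
η_M = (∂Q/∂M)·(M/Q) = 0.00863044 × (3492/24.295) = 1.240.

1.240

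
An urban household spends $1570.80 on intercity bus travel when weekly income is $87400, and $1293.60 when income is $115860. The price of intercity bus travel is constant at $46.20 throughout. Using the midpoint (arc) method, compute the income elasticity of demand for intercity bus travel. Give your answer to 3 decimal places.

-0.691

With a constant price, Q₁ = 1570.80/46.20 = 34.000 and Q₂ = 1293.60/46.20 = 28.000 (equivalently, work directly with expenditure since P cancels).
Midpoint %ΔQ = (1293.60 − 1570.80)/1432.20 = -0.19355; midpoint %ΔI = (115860 − 87400)/101630 = 0.28004.
η = -0.19355 / 0.28004 = -0.691.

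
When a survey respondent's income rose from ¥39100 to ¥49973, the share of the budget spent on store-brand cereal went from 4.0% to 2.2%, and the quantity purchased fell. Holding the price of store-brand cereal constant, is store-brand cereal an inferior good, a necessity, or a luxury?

inferior good

Quantity demanded falls as income rises, so η < 0.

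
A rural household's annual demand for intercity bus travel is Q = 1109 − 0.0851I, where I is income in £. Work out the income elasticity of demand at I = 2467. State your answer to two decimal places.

At I = 2467: Q = 899.058.
dQ/dI = −0.0851.
η = (dQ/dI)·(I/Q) = -0.0851 × (2467/899.058) = -0.23.

-0.23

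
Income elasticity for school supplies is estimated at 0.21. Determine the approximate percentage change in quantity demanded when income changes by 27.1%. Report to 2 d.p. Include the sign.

%ΔQ ≈ η × %ΔI = 0.21 × 27.1% = 5.69%.

5.69%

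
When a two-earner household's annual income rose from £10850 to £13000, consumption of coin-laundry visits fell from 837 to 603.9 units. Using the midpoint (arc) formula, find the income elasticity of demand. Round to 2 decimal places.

-1.79

ΔQ = 603.9 − 837 = -233.1; midpoint Q̄ = (837 + 603.9)/2 = 720.45.
ΔI = 13000 − 10850 = 2150; midpoint Ī = (10850 + 13000)/2 = 11925.
η = (ΔQ/Q̄) ÷ (ΔI/Ī) = (-233.1/720.45) ÷ (2150/11925) = -1.79.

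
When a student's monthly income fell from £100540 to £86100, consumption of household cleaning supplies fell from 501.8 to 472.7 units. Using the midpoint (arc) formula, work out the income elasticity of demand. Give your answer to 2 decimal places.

ΔQ = 472.7 − 501.8 = -29.1; midpoint Q̄ = (501.8 + 472.7)/2 = 487.25.
ΔI = 86100 − 100540 = -14440; midpoint Ī = (100540 + 86100)/2 = 93320.
η = (ΔQ/Q̄) ÷ (ΔI/Ī) = (-29.1/487.25) ÷ (-14440/93320) = 0.39.

0.39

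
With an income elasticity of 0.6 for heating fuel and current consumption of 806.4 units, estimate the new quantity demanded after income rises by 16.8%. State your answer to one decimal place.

%ΔQ ≈ η × %ΔI = 0.6 × 16.8% = 10.08%.
New Q ≈ 806.4 × (1 + 0.1008) = 887.7.

887.7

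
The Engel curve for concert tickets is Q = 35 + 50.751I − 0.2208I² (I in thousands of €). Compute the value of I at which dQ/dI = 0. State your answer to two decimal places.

114.93

dQ/dI = 50.751 − 0.4416I.
The good is inferior where dQ/dI < 0. Setting dQ/dI = 0 gives I = 50.751 / 0.4416 = 114.93.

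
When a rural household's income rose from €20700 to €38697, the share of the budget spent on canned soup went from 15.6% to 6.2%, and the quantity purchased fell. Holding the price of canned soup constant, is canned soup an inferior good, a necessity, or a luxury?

Quantity demanded falls as income rises, so η < 0.

inferior good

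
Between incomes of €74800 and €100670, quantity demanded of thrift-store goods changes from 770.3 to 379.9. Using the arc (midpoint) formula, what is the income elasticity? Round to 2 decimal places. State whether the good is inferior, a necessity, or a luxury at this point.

ΔQ = 379.9 − 770.3 = -390.4; midpoint Q̄ = (770.3 + 379.9)/2 = 575.1.
ΔI = 100670 − 74800 = 25870; midpoint Ī = (74800 + 100670)/2 = 87735.
η = (ΔQ/Q̄) ÷ (ΔI/Ī) = (-390.4/575.1) ÷ (25870/87735) = -2.30.
η < 0 ⇒ inferior good.

-2.30 (inferior good)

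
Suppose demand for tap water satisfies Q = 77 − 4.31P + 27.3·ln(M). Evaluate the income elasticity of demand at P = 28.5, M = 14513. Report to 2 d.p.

0.13

At P = 28.5, M = 14513: Q = 215.775.
Holding P constant, ∂Q/∂M = 27.3/M = 0.00188107.
η_M = (∂Q/∂M)·(M/Q) = 0.00188107 × (14513/215.775) = 0.13.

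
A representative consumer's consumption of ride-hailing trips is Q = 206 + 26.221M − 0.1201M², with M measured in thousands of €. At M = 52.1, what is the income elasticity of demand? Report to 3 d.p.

At M = 52.1: Q = 1246.1135.
dQ/dM = 26.221 − 0.2402M = 13.70658.
η = (dQ/dM)·(M/Q) = 13.70658 × (52.1/1246.1135) = 0.573.

0.573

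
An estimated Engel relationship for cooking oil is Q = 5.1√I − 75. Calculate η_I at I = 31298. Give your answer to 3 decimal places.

At I = 31298: Q = 827.253.
dQ/dI = 5.1/(2√I) = 0.0144139 at this income.
η = (dQ/dI)·(I/Q) = 0.0144139 × (31298/827.253) = 0.545.

0.545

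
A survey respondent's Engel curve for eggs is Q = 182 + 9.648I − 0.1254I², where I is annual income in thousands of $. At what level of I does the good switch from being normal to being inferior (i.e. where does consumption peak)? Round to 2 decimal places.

38.47

dQ/dI = 9.648 − 0.2508I.
The good is inferior where dQ/dI < 0. Setting dQ/dI = 0 gives I = 9.648 / 0.2508 = 38.47.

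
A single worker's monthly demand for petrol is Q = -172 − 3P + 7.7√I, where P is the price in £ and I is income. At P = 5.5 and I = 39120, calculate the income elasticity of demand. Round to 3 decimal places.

At P = 5.5, I = 39120: Q = 1334.466.
Holding P constant, ∂Q/∂I = 7.7/(2√I) = 0.0194653.
η_I = (∂Q/∂I)·(I/Q) = 0.0194653 × (39120/1334.466) = 0.571.

0.571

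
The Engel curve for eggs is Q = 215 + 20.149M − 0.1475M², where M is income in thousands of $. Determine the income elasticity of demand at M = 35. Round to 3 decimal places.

0.465

At M = 35: Q = 739.5275.
dQ/dM = 20.149 − 0.295M = 9.82400.
η = (dQ/dM)·(M/Q) = 9.82400 × (35/739.5275) = 0.465.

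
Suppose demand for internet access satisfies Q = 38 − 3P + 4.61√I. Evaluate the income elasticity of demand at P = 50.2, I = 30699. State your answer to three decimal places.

0.581

At P = 50.2, I = 30699: Q = 695.124.
Holding P constant, ∂Q/∂I = 4.61/(2√I) = 0.0131555.
η_I = (∂Q/∂I)·(I/Q) = 0.0131555 × (30699/695.124) = 0.581.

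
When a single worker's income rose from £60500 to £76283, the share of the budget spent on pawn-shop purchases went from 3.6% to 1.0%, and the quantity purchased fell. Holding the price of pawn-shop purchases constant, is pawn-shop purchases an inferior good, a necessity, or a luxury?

inferior good

Quantity demanded falls as income rises, so η < 0.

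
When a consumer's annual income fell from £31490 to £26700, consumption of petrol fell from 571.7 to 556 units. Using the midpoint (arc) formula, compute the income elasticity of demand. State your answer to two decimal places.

ΔQ = 556 − 571.7 = -15.7; midpoint Q̄ = (571.7 + 556)/2 = 563.85.
ΔI = 26700 − 31490 = -4790; midpoint Ī = (31490 + 26700)/2 = 29095.
η = (ΔQ/Q̄) ÷ (ΔI/Ī) = (-15.7/563.85) ÷ (-4790/29095) = 0.17.

0.17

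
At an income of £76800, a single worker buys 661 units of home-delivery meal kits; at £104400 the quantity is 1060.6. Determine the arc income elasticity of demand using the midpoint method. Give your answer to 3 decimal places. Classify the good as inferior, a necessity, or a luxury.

ΔQ = 1060.6 − 661 = 399.6; midpoint Q̄ = (661 + 1060.6)/2 = 860.8.
ΔI = 104400 − 76800 = 27600; midpoint Ī = (76800 + 104400)/2 = 90600.
η = (ΔQ/Q̄) ÷ (ΔI/Ī) = (399.6/860.8) ÷ (27600/90600) = 1.524.
η > 1 ⇒ luxury.

1.524 (luxury)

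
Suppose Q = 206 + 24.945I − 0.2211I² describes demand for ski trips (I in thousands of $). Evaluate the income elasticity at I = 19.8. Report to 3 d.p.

0.523

At I = 19.8: Q = 613.2310.
dQ/dI = 24.945 − 0.4422I = 16.18944.
η = (dQ/dI)·(I/Q) = 16.18944 × (19.8/613.2310) = 0.523.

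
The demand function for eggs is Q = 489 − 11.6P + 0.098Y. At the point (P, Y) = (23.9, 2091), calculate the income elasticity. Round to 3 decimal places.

0.492

At P = 23.9, Y = 2091: Q = 416.678.
Holding P constant, ∂Q/∂Y = 0.098.
η_Y = (∂Q/∂Y)·(Y/Q) = 0.098 × (2091/416.678) = 0.492.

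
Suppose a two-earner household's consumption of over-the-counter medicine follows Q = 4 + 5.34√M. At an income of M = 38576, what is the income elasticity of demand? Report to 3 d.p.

0.498

At M = 38576: Q = 1052.817.
dQ/dM = 5.34/(2√M) = 0.0135942 at this income.
η = (dQ/dM)·(M/Q) = 0.0135942 × (38576/1052.817) = 0.498.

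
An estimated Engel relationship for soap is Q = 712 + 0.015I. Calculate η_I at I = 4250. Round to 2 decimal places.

0.08

At I = 4250: Q = 775.750.
dQ/dI = 0.015.
η = (dQ/dI)·(I/Q) = 0.015 × (4250/775.750) = 0.08.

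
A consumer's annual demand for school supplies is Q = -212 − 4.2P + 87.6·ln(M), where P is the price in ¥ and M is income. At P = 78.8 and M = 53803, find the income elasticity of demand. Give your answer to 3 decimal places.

0.213

At P = 78.8, M = 53803: Q = 411.274.
Holding P constant, ∂Q/∂M = 87.6/M = 0.00162816.
η_M = (∂Q/∂M)·(M/Q) = 0.00162816 × (53803/411.274) = 0.213.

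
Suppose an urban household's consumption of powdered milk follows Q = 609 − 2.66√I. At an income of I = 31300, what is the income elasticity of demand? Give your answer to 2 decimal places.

-1.70

At I = 31300: Q = 138.398.
dQ/dI = -2.66/(2√I) = -0.0075176 at this income.
η = (dQ/dI)·(I/Q) = -0.0075176 × (31300/138.398) = -1.70.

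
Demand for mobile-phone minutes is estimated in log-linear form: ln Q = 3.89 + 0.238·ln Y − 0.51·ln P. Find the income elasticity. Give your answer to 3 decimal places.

In a log-linear demand, the coefficient on ln Y is the income elasticity.
So η = 0.238.

0.238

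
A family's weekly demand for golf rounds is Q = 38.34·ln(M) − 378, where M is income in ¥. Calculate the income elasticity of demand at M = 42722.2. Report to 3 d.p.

At M = 42722.2: Q = 30.799.
dQ/dM = 38.34/M = 0.000897426 at this income.
η = (dQ/dM)·(M/Q) = 0.000897426 × (42722.2/30.799) = 1.245.

1.245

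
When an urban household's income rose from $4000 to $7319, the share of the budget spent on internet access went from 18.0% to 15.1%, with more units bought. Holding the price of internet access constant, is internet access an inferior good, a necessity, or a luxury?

necessity

Quantity rises but the budget share falls as income rises, so 0 < η < 1.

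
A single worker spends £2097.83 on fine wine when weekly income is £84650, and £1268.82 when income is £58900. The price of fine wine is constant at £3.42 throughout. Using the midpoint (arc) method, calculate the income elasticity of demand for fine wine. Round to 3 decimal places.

1.373

With a constant price, Q₁ = 2097.83/3.42 = 613.401 and Q₂ = 1268.82/3.42 = 371.000 (equivalently, work directly with expenditure since P cancels).
Midpoint %ΔQ = (1268.82 − 2097.83)/1683.32 = -0.49248; midpoint %ΔI = (58900 − 84650)/71775 = -0.35876.
η = -0.49248 / -0.35876 = 1.373.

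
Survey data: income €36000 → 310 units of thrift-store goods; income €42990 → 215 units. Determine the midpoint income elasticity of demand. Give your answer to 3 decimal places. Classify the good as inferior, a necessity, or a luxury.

ΔQ = 215 − 310 = -95; midpoint Q̄ = (310 + 215)/2 = 262.5.
ΔI = 42990 − 36000 = 6990; midpoint Ī = (36000 + 42990)/2 = 39495.
η = (ΔQ/Q̄) ÷ (ΔI/Ī) = (-95/262.5) ÷ (6990/39495) = -2.045.
η < 0 ⇒ inferior good.

-2.045 (inferior good)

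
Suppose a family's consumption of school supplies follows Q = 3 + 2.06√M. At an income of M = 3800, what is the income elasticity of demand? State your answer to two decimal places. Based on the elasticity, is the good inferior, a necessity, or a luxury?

At M = 3800: Q = 129.987.
dQ/dM = 2.06/(2√M) = 0.0167088 at this income.
η = (dQ/dM)·(M/Q) = 0.0167088 × (3800/129.987) = 0.49.
Since 0 < η < 1, the good is a necessity.

0.49 (necessity)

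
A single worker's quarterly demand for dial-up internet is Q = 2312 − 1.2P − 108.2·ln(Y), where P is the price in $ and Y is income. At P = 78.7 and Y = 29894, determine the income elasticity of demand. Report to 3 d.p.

At P = 78.7, Y = 29894: Q = 1102.514.
Holding P constant, ∂Q/∂Y = -108.2/Y = -0.00361946.
η_Y = (∂Q/∂Y)·(Y/Q) = -0.00361946 × (29894/1102.514) = -0.098.

-0.098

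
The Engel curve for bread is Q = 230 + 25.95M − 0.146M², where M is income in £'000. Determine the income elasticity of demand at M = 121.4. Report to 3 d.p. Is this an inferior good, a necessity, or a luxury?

At M = 121.4: Q = 1228.5878.
dQ/dM = 25.95 − 0.292M = -9.49880.
η = (dQ/dM)·(M/Q) = -9.49880 × (121.4/1228.5878) = -0.939.
η < 0 ⇒ inferior good.

-0.939 (inferior good)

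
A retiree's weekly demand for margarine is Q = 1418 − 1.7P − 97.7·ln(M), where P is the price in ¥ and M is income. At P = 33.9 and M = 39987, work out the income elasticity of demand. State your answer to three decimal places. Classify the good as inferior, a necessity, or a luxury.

At P = 33.9, M = 39987: Q = 325.111.
Holding P constant, ∂Q/∂M = -97.7/M = -0.00244329.
η_M = (∂Q/∂M)·(M/Q) = -0.00244329 × (39987/325.111) = -0.301.
Since η < 0, this is an inferior good.

-0.301 (inferior good)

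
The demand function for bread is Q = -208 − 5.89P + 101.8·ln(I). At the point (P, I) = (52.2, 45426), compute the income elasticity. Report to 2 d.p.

At P = 52.2, I = 45426: Q = 576.229.
Holding P constant, ∂Q/∂I = 101.8/I = 0.00224101.
η_I = (∂Q/∂I)·(I/Q) = 0.00224101 × (45426/576.229) = 0.18.

0.18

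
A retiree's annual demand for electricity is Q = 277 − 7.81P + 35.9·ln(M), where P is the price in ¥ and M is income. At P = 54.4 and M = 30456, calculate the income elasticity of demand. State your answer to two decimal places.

0.16

At P = 54.4, M = 30456: Q = 222.769.
Holding P constant, ∂Q/∂M = 35.9/M = 0.00117875.
η_M = (∂Q/∂M)·(M/Q) = 0.00117875 × (30456/222.769) = 0.16.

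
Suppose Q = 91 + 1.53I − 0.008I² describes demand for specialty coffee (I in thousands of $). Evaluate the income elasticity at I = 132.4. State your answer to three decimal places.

-0.508

At I = 132.4: Q = 153.3339.
dQ/dI = 1.53 − 0.016I = -0.58840.
η = (dQ/dI)·(I/Q) = -0.58840 × (132.4/153.3339) = -0.508.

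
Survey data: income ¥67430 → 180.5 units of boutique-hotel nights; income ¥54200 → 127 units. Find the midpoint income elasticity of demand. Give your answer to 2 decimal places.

1.60

ΔQ = 127 − 180.5 = -53.5; midpoint Q̄ = (180.5 + 127)/2 = 153.75.
ΔI = 54200 − 67430 = -13230; midpoint Ī = (67430 + 54200)/2 = 60815.
η = (ΔQ/Q̄) ÷ (ΔI/Ī) = (-53.5/153.75) ÷ (-13230/60815) = 1.60.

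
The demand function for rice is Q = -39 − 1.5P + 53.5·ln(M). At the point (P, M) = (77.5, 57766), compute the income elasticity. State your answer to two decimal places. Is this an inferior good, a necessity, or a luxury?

0.12 (necessity)

At P = 77.5, M = 57766: Q = 431.332.
Holding P constant, ∂Q/∂M = 53.5/M = 0.00092615.
η_M = (∂Q/∂M)·(M/Q) = 0.00092615 × (57766/431.332) = 0.12.
Since 0 < η < 1, this is a necessity.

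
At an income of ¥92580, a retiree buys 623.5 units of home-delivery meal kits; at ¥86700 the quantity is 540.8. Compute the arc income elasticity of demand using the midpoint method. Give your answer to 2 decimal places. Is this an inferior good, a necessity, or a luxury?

ΔQ = 540.8 − 623.5 = -82.7; midpoint Q̄ = (623.5 + 540.8)/2 = 582.15.
ΔI = 86700 − 92580 = -5880; midpoint Ī = (92580 + 86700)/2 = 89640.
η = (ΔQ/Q̄) ÷ (ΔI/Ī) = (-82.7/582.15) ÷ (-5880/89640) = 2.17.
η > 1 ⇒ luxury.

2.17 (luxury)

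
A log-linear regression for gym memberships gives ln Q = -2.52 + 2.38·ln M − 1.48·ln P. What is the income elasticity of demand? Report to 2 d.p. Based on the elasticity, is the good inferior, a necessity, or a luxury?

2.38 (luxury)

In a log-linear demand, the coefficient on ln M is the income elasticity.
So η = 2.38.
η > 1 ⇒ luxury.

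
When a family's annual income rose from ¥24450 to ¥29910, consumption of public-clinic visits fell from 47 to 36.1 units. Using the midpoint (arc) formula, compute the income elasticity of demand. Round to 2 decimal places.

-1.31

ΔQ = 36.1 − 47 = -10.9; midpoint Q̄ = (47 + 36.1)/2 = 41.55.
ΔI = 29910 − 24450 = 5460; midpoint Ī = (24450 + 29910)/2 = 27180.
η = (ΔQ/Q̄) ÷ (ΔI/Ī) = (-10.9/41.55) ÷ (5460/27180) = -1.31.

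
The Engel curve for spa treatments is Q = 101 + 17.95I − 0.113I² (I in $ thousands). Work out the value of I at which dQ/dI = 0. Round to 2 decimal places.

dQ/dI = 17.95 − 0.226I.
The good is inferior where dQ/dI < 0. Setting dQ/dI = 0 gives I = 17.95 / 0.226 = 79.42.

79.42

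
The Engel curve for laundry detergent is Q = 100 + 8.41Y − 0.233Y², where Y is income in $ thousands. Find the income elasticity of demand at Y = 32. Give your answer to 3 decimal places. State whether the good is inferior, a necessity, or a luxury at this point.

-1.594 (inferior good)

At Y = 32: Q = 130.5280.
dQ/dY = 8.41 − 0.466Y = -6.50200.
η = (dQ/dY)·(Y/Q) = -6.50200 × (32/130.5280) = -1.594.
η < 0 ⇒ inferior good.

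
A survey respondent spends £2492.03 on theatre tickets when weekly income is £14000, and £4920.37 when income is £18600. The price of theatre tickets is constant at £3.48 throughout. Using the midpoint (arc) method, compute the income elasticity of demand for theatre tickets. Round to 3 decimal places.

With a constant price, Q₁ = 2492.03/3.48 = 716.101 and Q₂ = 4920.37/3.48 = 1413.899 (equivalently, work directly with expenditure since P cancels).
Midpoint %ΔQ = (4920.37 − 2492.03)/3706.20 = 0.65521; midpoint %ΔI = (18600 − 14000)/16300 = 0.28221.
η = 0.65521 / 0.28221 = 2.322.

2.322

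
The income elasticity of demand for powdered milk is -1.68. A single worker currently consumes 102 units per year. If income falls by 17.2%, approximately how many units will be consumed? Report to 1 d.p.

131.5

%ΔQ ≈ η × %ΔI = -1.68 × (-17.2%) = 28.896%.
New Q ≈ 102 × (1 + 0.28896) = 131.5.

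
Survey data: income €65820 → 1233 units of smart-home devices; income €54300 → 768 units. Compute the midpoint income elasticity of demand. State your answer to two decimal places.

2.42

ΔQ = 768 − 1233 = -465; midpoint Q̄ = (1233 + 768)/2 = 1000.5.
ΔI = 54300 − 65820 = -11520; midpoint Ī = (65820 + 54300)/2 = 60060.
η = (ΔQ/Q̄) ÷ (ΔI/Ī) = (-465/1000.5) ÷ (-11520/60060) = 2.42.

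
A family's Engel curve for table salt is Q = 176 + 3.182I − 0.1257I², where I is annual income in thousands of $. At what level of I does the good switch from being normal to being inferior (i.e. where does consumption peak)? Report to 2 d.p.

dQ/dI = 3.182 − 0.2514I.
The good is inferior where dQ/dI < 0. Setting dQ/dI = 0 gives I = 3.182 / 0.2514 = 12.66.

12.66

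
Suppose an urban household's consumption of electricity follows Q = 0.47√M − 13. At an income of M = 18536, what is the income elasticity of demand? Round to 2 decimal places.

0.63

At M = 18536: Q = 50.989.
dQ/dM = 0.47/(2√M) = 0.00172608 at this income.
η = (dQ/dM)·(M/Q) = 0.00172608 × (18536/50.989) = 0.63.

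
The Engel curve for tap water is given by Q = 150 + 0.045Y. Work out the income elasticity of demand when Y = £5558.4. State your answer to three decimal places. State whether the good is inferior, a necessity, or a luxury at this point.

At Y = 5558.4: Q = 400.128.
dQ/dY = 0.045.
η = (dQ/dY)·(Y/Q) = 0.045 × (5558.4/400.128) = 0.625.
Since 0 < η < 1, the good is a necessity.

0.625 (necessity)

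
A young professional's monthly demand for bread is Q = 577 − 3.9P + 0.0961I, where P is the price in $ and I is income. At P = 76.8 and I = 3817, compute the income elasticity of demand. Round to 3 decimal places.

At P = 76.8, I = 3817: Q = 644.294.
Holding P constant, ∂Q/∂I = 0.0961.
η_I = (∂Q/∂I)·(I/Q) = 0.0961 × (3817/644.294) = 0.569.

0.569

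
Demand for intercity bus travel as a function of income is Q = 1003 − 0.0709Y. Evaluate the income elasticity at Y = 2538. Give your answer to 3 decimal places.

At Y = 2538: Q = 823.056.
dQ/dY = −0.0709.
η = (dQ/dY)·(Y/Q) = -0.0709 × (2538/823.056) = -0.219.

-0.219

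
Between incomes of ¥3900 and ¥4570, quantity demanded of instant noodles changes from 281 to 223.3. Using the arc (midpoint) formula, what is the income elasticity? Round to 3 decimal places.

-1.446

ΔQ = 223.3 − 281 = -57.7; midpoint Q̄ = (281 + 223.3)/2 = 252.15.
ΔI = 4570 − 3900 = 670; midpoint Ī = (3900 + 4570)/2 = 4235.
η = (ΔQ/Q̄) ÷ (ΔI/Ī) = (-57.7/252.15) ÷ (670/4235) = -1.446.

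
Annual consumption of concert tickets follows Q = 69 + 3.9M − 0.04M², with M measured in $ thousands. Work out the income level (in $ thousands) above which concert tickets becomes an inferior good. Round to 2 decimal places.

dQ/dM = 3.9 − 0.08M.
The good is inferior where dQ/dM < 0. Setting dQ/dM = 0 gives M = 3.9 / 0.08 = 48.75.

48.75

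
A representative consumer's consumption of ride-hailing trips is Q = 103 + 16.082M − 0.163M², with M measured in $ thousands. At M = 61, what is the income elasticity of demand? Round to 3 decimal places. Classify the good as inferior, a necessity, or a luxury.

-0.486 (inferior good)

At M = 61: Q = 477.4790.
dQ/dM = 16.082 − 0.326M = -3.80400.
η = (dQ/dM)·(M/Q) = -3.80400 × (61/477.4790) = -0.486.
η < 0 ⇒ inferior good.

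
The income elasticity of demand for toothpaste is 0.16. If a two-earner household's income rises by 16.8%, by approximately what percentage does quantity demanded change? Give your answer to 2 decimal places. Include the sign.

%ΔQ ≈ η × %ΔI = 0.16 × 16.8% = 2.69%.

2.69%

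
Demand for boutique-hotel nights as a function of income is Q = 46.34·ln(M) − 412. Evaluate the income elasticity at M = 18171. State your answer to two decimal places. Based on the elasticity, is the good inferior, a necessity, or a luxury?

1.09 (luxury)

At M = 18171: Q = 42.483.
dQ/dM = 46.34/M = 0.00255022 at this income.
η = (dQ/dM)·(M/Q) = 0.00255022 × (18171/42.483) = 1.09.
Since η > 1, the good is a luxury.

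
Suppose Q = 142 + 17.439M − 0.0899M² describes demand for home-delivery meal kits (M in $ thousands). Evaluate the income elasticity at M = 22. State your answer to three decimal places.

0.615

At M = 22: Q = 482.1464.
dQ/dM = 17.439 − 0.1798M = 13.48340.
η = (dQ/dM)·(M/Q) = 13.48340 × (22/482.1464) = 0.615.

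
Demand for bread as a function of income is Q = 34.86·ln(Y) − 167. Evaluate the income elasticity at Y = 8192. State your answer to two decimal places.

At Y = 8192: Q = 147.120.
dQ/dY = 34.86/Y = 0.00425537 at this income.
η = (dQ/dY)·(Y/Q) = 0.00425537 × (8192/147.120) = 0.24.

0.24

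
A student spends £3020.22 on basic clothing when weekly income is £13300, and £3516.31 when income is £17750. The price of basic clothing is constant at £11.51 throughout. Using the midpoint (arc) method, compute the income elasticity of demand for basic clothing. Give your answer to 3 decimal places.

0.530

With a constant price, Q₁ = 3020.22/11.51 = 262.400 and Q₂ = 3516.31/11.51 = 305.500 (equivalently, work directly with expenditure since P cancels).
Midpoint %ΔQ = (3516.31 − 3020.22)/3268.27 = 0.15179; midpoint %ΔI = (17750 − 13300)/15525 = 0.28663.
η = 0.15179 / 0.28663 = 0.530.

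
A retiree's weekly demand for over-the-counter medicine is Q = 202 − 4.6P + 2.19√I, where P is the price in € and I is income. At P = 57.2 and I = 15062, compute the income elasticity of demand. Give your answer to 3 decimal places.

At P = 57.2, I = 15062: Q = 207.653.
Holding P constant, ∂Q/∂I = 2.19/(2√I) = 0.00892222.
η_I = (∂Q/∂I)·(I/Q) = 0.00892222 × (15062/207.653) = 0.647.

0.647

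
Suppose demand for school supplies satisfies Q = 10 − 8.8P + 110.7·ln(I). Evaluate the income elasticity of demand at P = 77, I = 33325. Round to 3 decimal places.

At P = 77, I = 33325: Q = 485.237.
Holding P constant, ∂Q/∂I = 110.7/I = 0.00332183.
η_I = (∂Q/∂I)·(I/Q) = 0.00332183 × (33325/485.237) = 0.228.

0.228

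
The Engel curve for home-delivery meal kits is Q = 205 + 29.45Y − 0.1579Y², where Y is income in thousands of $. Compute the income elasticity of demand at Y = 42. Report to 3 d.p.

0.584

At Y = 42: Q = 1163.3644.
dQ/dY = 29.45 − 0.3158Y = 16.18640.
η = (dQ/dY)·(Y/Q) = 16.18640 × (42/1163.3644) = 0.584.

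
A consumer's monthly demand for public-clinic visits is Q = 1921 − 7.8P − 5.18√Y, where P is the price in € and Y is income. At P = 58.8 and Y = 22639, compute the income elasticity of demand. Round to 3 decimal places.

At P = 58.8, Y = 22639: Q = 682.964.
Holding P constant, ∂Q/∂Y = -5.18/(2√Y) = -0.0172136.
η_Y = (∂Q/∂Y)·(Y/Q) = -0.0172136 × (22639/682.964) = -0.571.

-0.571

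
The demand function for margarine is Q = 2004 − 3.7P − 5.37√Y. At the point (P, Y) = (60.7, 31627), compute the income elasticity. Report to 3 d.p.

At P = 60.7, Y = 31627: Q = 824.410.
Holding P constant, ∂Q/∂Y = -5.37/(2√Y) = -0.0150979.
η_Y = (∂Q/∂Y)·(Y/Q) = -0.0150979 × (31627/824.410) = -0.579.

-0.579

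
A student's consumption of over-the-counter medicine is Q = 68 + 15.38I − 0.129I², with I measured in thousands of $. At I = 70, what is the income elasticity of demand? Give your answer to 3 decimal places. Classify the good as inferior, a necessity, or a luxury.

At I = 70: Q = 512.5000.
dQ/dI = 15.38 − 0.258I = -2.68000.
η = (dQ/dI)·(I/Q) = -2.68000 × (70/512.5000) = -0.366.
η < 0 ⇒ inferior good.

-0.366 (inferior good)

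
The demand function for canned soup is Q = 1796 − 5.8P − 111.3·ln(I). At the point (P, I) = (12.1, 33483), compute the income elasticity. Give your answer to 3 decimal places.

At P = 12.1, I = 33483: Q = 566.208.
Holding P constant, ∂Q/∂I = -111.3/I = -0.00332407.
η_I = (∂Q/∂I)·(I/Q) = -0.00332407 × (33483/566.208) = -0.197.

-0.197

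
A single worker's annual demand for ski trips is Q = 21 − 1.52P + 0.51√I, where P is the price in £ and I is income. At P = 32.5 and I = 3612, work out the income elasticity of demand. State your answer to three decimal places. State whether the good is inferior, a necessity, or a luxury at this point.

At P = 32.5, I = 3612: Q = 2.251.
Holding P constant, ∂Q/∂I = 0.51/(2√I) = 0.00424293.
η_I = (∂Q/∂I)·(I/Q) = 0.00424293 × (3612/2.251) = 6.808.
Since η > 1, this is a luxury.

6.808 (luxury)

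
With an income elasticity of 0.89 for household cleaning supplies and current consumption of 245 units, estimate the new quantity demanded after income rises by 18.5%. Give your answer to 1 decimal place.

285.3

%ΔQ ≈ η × %ΔI = 0.89 × 18.5% = 16.465%.
New Q ≈ 245 × (1 + 0.16465) = 285.3.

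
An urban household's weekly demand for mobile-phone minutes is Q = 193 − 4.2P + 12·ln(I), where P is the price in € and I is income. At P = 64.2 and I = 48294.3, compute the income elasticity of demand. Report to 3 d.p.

At P = 64.2, I = 48294.3: Q = 52.781.
Holding P constant, ∂Q/∂I = 12/I = 0.000248477.
η_I = (∂Q/∂I)·(I/Q) = 0.000248477 × (48294.3/52.781) = 0.227.

0.227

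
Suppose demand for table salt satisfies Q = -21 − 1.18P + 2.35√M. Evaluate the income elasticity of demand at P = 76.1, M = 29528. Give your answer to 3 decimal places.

0.689

At P = 76.1, M = 29528: Q = 293.019.
Holding P constant, ∂Q/∂M = 2.35/(2√M) = 0.00683787.
η_M = (∂Q/∂M)·(M/Q) = 0.00683787 × (29528/293.019) = 0.689.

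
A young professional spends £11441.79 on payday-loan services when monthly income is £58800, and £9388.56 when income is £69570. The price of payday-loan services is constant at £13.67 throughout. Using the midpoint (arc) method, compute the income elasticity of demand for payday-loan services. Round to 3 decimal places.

With a constant price, Q₁ = 11441.79/13.67 = 837.000 and Q₂ = 9388.56/13.67 = 686.800 (equivalently, work directly with expenditure since P cancels).
Midpoint %ΔQ = (9388.56 − 11441.79)/10415.17 = -0.19714; midpoint %ΔI = (69570 − 58800)/64185 = 0.16780.
η = -0.19714 / 0.16780 = -1.175.

-1.175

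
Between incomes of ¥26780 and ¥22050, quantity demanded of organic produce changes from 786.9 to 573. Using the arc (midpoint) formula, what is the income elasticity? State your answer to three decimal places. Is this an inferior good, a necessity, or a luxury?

1.624 (luxury)

ΔQ = 573 − 786.9 = -213.9; midpoint Q̄ = (786.9 + 573)/2 = 679.95.
ΔI = 22050 − 26780 = -4730; midpoint Ī = (26780 + 22050)/2 = 24415.
η = (ΔQ/Q̄) ÷ (ΔI/Ī) = (-213.9/679.95) ÷ (-4730/24415) = 1.624.
η > 1 ⇒ luxury.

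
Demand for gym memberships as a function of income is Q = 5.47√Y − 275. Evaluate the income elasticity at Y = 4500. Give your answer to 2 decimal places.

2.00

At Y = 4500: Q = 91.939.
dQ/dY = 5.47/(2√Y) = 0.040771 at this income.
η = (dQ/dY)·(Y/Q) = 0.040771 × (4500/91.939) = 2.00.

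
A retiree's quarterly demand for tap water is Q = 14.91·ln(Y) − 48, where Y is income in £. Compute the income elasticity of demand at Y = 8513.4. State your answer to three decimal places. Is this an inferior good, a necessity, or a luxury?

At Y = 8513.4: Q = 86.927.
dQ/dY = 14.91/Y = 0.00175136 at this income.
η = (dQ/dY)·(Y/Q) = 0.00175136 × (8513.4/86.927) = 0.172.
Since 0 < η < 1, the good is a necessity.

0.172 (necessity)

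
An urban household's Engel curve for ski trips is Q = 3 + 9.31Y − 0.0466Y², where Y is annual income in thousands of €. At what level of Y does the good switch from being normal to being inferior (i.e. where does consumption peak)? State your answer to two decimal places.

99.89

dQ/dY = 9.31 − 0.0932Y.
The good is inferior where dQ/dY < 0. Setting dQ/dY = 0 gives Y = 9.31 / 0.0932 = 99.89.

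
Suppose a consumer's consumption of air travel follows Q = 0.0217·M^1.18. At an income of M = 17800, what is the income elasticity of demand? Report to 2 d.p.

For Q = A·M^β the income elasticity is constant and equal to β.
Here β = 1.18, so η = 1.18.

1.18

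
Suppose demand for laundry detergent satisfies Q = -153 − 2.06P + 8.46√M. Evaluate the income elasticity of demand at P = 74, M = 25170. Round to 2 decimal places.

At P = 74, M = 25170: Q = 1036.744.
Holding P constant, ∂Q/∂M = 8.46/(2√M) = 0.0266624.
η_M = (∂Q/∂M)·(M/Q) = 0.0266624 × (25170/1036.744) = 0.65.

0.65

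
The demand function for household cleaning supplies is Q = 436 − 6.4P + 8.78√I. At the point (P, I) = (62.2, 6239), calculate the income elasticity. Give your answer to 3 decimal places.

At P = 62.2, I = 6239: Q = 731.429.
Holding P constant, ∂Q/∂I = 8.78/(2√I) = 0.0555785.
η_I = (∂Q/∂I)·(I/Q) = 0.0555785 × (6239/731.429) = 0.474.

0.474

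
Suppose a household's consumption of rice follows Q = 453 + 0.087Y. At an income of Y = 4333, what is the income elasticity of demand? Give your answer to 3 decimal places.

At Y = 4333: Q = 829.971.
dQ/dY = 0.087.
η = (dQ/dY)·(Y/Q) = 0.087 × (4333/829.971) = 0.454.

0.454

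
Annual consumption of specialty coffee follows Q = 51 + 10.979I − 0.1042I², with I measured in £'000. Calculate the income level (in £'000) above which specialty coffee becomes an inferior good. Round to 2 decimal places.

dQ/dI = 10.979 − 0.2084I.
The good is inferior where dQ/dI < 0. Setting dQ/dI = 0 gives I = 10.979 / 0.2084 = 52.68.

52.68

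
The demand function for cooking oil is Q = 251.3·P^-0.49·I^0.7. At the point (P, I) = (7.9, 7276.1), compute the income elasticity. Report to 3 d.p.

For a multiplicative demand Q = A·P^α·I^β, the income elasticity is β everywhere.
Here β = 0.7, so η = 0.700.

0.700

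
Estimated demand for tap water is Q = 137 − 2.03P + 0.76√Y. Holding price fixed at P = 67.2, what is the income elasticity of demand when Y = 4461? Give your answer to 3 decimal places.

0.494

At P = 67.2, Y = 4461: Q = 51.345.
Holding P constant, ∂Q/∂Y = 0.76/(2√Y) = 0.00568941.
η_Y = (∂Q/∂Y)·(Y/Q) = 0.00568941 × (4461/51.345) = 0.494.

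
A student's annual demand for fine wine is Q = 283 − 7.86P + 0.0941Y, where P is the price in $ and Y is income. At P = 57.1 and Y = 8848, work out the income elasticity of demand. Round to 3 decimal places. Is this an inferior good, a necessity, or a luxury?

At P = 57.1, Y = 8848: Q = 666.791.
Holding P constant, ∂Q/∂Y = 0.0941.
η_Y = (∂Q/∂Y)·(Y/Q) = 0.0941 × (8848/666.791) = 1.249.
Since η > 1, this is a luxury.

1.249 (luxury)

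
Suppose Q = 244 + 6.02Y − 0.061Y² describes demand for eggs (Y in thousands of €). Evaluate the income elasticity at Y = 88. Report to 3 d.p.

-1.377

At Y = 88: Q = 301.3760.
dQ/dY = 6.02 − 0.122Y = -4.71600.
η = (dQ/dY)·(Y/Q) = -4.71600 × (88/301.3760) = -1.377.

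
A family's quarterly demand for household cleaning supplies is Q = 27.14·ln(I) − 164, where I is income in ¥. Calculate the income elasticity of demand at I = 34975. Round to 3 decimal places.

0.226

At I = 34975: Q = 119.949.
dQ/dI = 27.14/I = 0.000775983 at this income.
η = (dQ/dI)·(I/Q) = 0.000775983 × (34975/119.949) = 0.226.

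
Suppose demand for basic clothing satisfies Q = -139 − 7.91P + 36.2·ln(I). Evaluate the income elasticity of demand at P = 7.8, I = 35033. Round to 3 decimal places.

0.203

At P = 7.8, I = 35033: Q = 178.100.
Holding P constant, ∂Q/∂I = 36.2/I = 0.00103331.
η_I = (∂Q/∂I)·(I/Q) = 0.00103331 × (35033/178.100) = 0.203.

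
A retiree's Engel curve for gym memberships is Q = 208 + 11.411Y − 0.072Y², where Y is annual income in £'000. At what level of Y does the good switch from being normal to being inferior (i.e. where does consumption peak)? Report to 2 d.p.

79.24

dQ/dY = 11.411 − 0.144Y.
The good is inferior where dQ/dY < 0. Setting dQ/dY = 0 gives Y = 11.411 / 0.144 = 79.24.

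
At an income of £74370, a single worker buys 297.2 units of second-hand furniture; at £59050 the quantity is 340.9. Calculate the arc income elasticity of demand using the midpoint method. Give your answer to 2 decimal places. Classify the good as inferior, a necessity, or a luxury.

-0.60 (inferior good)

ΔQ = 340.9 − 297.2 = 43.7; midpoint Q̄ = (297.2 + 340.9)/2 = 319.05.
ΔI = 59050 − 74370 = -15320; midpoint Ī = (74370 + 59050)/2 = 66710.
η = (ΔQ/Q̄) ÷ (ΔI/Ī) = (43.7/319.05) ÷ (-15320/66710) = -0.60.
η < 0 ⇒ inferior good.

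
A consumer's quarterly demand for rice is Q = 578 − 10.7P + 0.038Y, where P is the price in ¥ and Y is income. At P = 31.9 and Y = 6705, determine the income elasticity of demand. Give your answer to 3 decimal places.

At P = 31.9, Y = 6705: Q = 491.460.
Holding P constant, ∂Q/∂Y = 0.038.
η_Y = (∂Q/∂Y)·(Y/Q) = 0.038 × (6705/491.460) = 0.518.

0.518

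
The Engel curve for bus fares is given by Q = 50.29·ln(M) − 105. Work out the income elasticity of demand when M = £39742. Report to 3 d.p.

0.118

At M = 39742: Q = 427.579.
dQ/dM = 50.29/M = 0.00126541 at this income.
η = (dQ/dM)·(M/Q) = 0.00126541 × (39742/427.579) = 0.118.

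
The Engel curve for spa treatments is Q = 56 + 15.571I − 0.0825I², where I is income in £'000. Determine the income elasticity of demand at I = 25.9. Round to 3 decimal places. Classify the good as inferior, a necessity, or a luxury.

0.724 (necessity)

At I = 25.9: Q = 403.9471.
dQ/dI = 15.571 − 0.165I = 11.29750.
η = (dQ/dI)·(I/Q) = 11.29750 × (25.9/403.9471) = 0.724.
0 < η < 1 ⇒ necessity.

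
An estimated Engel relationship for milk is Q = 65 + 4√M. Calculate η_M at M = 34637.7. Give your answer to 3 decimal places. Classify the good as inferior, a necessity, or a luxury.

0.460 (necessity)

At M = 34637.7: Q = 809.448.
dQ/dM = 4/(2√M) = 0.0107462 at this income.
η = (dQ/dM)·(M/Q) = 0.0107462 × (34637.7/809.448) = 0.460.
Since 0 < η < 1, the good is a necessity.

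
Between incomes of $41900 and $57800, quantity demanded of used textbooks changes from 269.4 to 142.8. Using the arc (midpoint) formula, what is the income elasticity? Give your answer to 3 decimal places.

ΔQ = 142.8 − 269.4 = -126.6; midpoint Q̄ = (269.4 + 142.8)/2 = 206.1.
ΔI = 57800 − 41900 = 15900; midpoint Ī = (41900 + 57800)/2 = 49850.
η = (ΔQ/Q̄) ÷ (ΔI/Ī) = (-126.6/206.1) ÷ (15900/49850) = -1.926.

-1.926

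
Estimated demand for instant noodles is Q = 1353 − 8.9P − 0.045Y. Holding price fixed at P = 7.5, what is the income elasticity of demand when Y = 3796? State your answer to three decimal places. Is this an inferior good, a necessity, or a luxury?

At P = 7.5, Y = 3796: Q = 1115.430.
Holding P constant, ∂Q/∂Y = −0.045.
η_Y = (∂Q/∂Y)·(Y/Q) = -0.045 × (3796/1115.430) = -0.153.
Since η < 0, this is an inferior good.

-0.153 (inferior good)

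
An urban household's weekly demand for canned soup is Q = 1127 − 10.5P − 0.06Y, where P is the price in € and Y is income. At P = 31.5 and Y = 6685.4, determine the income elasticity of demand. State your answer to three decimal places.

At P = 31.5, Y = 6685.4: Q = 395.126.
Holding P constant, ∂Q/∂Y = −0.06.
η_Y = (∂Q/∂Y)·(Y/Q) = -0.06 × (6685.4/395.126) = -1.015.

-1.015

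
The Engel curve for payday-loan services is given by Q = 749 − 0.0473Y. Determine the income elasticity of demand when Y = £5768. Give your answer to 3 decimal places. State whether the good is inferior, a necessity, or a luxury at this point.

At Y = 5768: Q = 476.174.
dQ/dY = −0.0473.
η = (dQ/dY)·(Y/Q) = -0.0473 × (5768/476.174) = -0.573.
Since η < 0, the good is an inferior good.

-0.573 (inferior good)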